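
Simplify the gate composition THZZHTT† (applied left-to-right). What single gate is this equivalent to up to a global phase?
T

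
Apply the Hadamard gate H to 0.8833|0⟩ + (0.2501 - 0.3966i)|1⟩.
(0.8014 - 0.2804i)|0⟩ + (0.4477 + 0.2804i)|1⟩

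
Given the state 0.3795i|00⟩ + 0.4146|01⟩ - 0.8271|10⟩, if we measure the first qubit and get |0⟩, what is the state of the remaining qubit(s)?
0.6752i|0⟩ + 0.7376|1⟩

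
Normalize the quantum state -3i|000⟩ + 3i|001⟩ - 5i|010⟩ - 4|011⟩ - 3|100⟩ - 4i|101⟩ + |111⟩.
-0.3254i|000⟩ + 0.3254i|001⟩ - 0.5423i|010⟩ - 0.4339|011⟩ - 0.3254|100⟩ - 0.4339i|101⟩ + 0.1085|111⟩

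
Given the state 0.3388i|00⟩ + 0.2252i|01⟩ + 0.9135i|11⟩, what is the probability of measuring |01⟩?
0.05072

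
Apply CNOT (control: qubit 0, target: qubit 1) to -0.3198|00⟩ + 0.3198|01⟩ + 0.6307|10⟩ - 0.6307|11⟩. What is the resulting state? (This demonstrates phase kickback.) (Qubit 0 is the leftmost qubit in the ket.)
-0.3198|00⟩ + 0.3198|01⟩ - 0.6307|10⟩ + 0.6307|11⟩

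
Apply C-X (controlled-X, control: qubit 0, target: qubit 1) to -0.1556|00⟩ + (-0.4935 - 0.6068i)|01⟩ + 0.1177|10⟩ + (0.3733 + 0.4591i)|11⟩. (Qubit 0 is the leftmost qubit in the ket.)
-0.1556|00⟩ + (-0.4935 - 0.6068i)|01⟩ + (0.3733 + 0.4591i)|10⟩ + 0.1177|11⟩

C-X leaves the control-|0⟩ kets |00⟩, |01⟩ unchanged and applies X to qubit 1 on the control-|1⟩ pair (|10⟩, |11⟩).
X = [[0, 1], [1, 0]].
With a = amp(|10⟩) = 0.1177 and b = amp(|11⟩) = (0.3733 + 0.4591i):
new amp(|10⟩) = (1)·b = (0.3733 + 0.4591i)
new amp(|11⟩) = (1)·a = 0.1177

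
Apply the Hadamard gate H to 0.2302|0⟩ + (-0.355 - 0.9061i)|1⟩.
(-0.08825 - 0.6407i)|0⟩ + (0.4138 + 0.6407i)|1⟩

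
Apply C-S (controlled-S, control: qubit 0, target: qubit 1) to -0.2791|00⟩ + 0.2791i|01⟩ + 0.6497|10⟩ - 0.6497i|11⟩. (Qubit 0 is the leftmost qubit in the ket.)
-0.2791|00⟩ + 0.2791i|01⟩ + 0.6497|10⟩ + 0.6497|11⟩

C-S leaves the control-|0⟩ kets |00⟩, |01⟩ unchanged and applies S to qubit 1 on the control-|1⟩ pair (|10⟩, |11⟩).
S = [[1, 0], [0, i]].
With a = amp(|10⟩) = 0.6497 and b = amp(|11⟩) = -0.6497i:
new amp(|10⟩) = (1)·a = 0.6497
new amp(|11⟩) = (i)·b = 0.6497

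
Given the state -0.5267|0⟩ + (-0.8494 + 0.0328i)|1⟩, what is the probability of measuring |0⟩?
0.2774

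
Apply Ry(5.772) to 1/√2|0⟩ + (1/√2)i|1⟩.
(-0.6841 - 0.1788i)|0⟩ + (0.1788 - 0.6841i)|1⟩

Ry(5.772) = [[cos(θ/2), −sin(θ/2)], [sin(θ/2), cos(θ/2)]]; θ = 5.772, cos(θ/2) ≈ -0.967514, sin(θ/2) ≈ 0.252819.
With a = amp(|0⟩) = 1/√2 and b = amp(|1⟩) = (1/√2)i:
new amp(|0⟩) = (-0.967514)·a + (-0.252819)·b = (-0.6841 - 0.1788i)
new amp(|1⟩) = (0.252819)·a + (-0.967514)·b = (0.1788 - 0.6841i)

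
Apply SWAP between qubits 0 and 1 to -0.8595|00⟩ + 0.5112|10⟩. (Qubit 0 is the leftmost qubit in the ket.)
-0.8595|00⟩ + 0.5112|01⟩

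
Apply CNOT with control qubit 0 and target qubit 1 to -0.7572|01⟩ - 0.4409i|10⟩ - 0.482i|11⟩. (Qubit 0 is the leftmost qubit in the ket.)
-0.7572|01⟩ - 0.482i|10⟩ - 0.4409i|11⟩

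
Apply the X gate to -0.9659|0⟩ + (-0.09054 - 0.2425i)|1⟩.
(-0.09054 - 0.2425i)|0⟩ - 0.9659|1⟩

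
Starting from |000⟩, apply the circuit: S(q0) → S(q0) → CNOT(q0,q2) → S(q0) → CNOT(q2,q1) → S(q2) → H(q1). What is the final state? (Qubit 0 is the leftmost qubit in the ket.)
1/√2|000⟩ + 1/√2|010⟩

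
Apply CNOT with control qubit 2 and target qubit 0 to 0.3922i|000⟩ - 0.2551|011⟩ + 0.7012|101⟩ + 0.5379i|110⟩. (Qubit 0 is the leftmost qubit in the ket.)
0.3922i|000⟩ + 0.7012|001⟩ + 0.5379i|110⟩ - 0.2551|111⟩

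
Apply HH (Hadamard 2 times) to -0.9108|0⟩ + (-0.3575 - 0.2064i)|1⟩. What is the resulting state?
-0.9108|0⟩ + (-0.3575 - 0.2064i)|1⟩

H² = I, so an even number of Hadamards cancels: H^2 = I and the state is unchanged.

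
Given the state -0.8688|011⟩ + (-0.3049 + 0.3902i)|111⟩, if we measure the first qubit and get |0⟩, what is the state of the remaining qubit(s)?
-|11⟩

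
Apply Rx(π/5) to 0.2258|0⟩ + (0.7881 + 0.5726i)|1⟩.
(0.3917 - 0.2435i)|0⟩ + (0.7495 + 0.4748i)|1⟩

Rx(π/5) = [[cos(θ/2), −i·sin(θ/2)], [−i·sin(θ/2), cos(θ/2)]]; θ = π/5, cos(θ/2) ≈ 0.951057, sin(θ/2) ≈ 0.309017.
With a = amp(|0⟩) = 0.2258 and b = amp(|1⟩) = (0.7881 + 0.5726i):
new amp(|0⟩) = (0.951057)·a + (-0.309017i)·b = (0.3917 - 0.2435i)
new amp(|1⟩) = (-0.309017i)·a + (0.951057)·b = (0.7495 + 0.4748i)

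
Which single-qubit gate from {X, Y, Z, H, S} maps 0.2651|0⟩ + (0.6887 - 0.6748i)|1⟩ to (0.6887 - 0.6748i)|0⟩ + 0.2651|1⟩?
X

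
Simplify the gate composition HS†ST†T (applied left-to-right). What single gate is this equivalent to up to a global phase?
H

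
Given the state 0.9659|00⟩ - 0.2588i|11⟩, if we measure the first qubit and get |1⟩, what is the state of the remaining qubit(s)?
-i|1⟩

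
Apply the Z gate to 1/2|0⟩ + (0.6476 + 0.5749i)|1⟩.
1/2|0⟩ + (-0.6476 - 0.5749i)|1⟩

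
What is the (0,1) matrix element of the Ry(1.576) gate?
-0.7089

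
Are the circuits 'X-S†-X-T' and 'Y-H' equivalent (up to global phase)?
No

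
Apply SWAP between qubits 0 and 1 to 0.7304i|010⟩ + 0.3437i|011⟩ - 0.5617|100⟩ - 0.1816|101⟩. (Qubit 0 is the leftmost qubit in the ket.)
-0.5617|010⟩ - 0.1816|011⟩ + 0.7304i|100⟩ + 0.3437i|101⟩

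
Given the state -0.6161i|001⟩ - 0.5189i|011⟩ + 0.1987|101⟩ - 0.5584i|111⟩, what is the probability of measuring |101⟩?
0.03948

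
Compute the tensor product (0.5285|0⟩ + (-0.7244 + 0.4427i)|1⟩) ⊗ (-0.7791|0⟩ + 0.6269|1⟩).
-0.4118|00⟩ + 0.3313|01⟩ + (0.5644 - 0.3449i)|10⟩ + (-0.4541 + 0.2775i)|11⟩

amp(|b₁b₂…⟩) = product of the factor amplitudes for bits b₁, b₂, …; only kets whose every factor amplitude is nonzero survive.
|00⟩: (0.5285)(-0.7791) = -0.4118
|01⟩: (0.5285)(0.6269) = 0.3313
|10⟩: (-0.7244 + 0.4427i)(-0.7791) = (0.5644 - 0.3449i)
|11⟩: (-0.7244 + 0.4427i)(0.6269) = (-0.4541 + 0.2775i)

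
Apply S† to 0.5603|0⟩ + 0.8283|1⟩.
0.5603|0⟩ - 0.8283i|1⟩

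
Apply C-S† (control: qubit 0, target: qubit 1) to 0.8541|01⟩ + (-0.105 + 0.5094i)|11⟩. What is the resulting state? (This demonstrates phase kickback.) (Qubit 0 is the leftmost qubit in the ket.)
0.8541|01⟩ + (0.5094 + 0.105i)|11⟩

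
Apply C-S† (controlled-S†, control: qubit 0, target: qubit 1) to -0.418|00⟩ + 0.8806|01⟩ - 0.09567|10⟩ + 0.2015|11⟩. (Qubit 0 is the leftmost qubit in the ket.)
-0.418|00⟩ + 0.8806|01⟩ - 0.09567|10⟩ - 0.2015i|11⟩

C-S† leaves the control-|0⟩ kets |00⟩, |01⟩ unchanged and applies S† to qubit 1 on the control-|1⟩ pair (|10⟩, |11⟩).
S† = [[1, 0], [0, -i]].
With a = amp(|10⟩) = -0.09567 and b = amp(|11⟩) = 0.2015:
new amp(|10⟩) = (1)·a = -0.09567
new amp(|11⟩) = (-i)·b = -0.2015i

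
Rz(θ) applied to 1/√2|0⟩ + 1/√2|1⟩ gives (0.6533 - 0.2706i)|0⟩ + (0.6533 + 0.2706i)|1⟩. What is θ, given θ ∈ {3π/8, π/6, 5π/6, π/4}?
π/4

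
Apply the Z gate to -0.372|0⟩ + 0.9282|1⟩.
-0.372|0⟩ - 0.9282|1⟩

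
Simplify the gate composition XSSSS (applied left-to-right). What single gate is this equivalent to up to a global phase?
X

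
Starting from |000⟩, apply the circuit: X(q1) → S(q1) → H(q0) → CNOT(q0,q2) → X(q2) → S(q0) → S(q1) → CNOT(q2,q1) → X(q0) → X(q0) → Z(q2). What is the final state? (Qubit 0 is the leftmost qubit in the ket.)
1/√2|001⟩ - (1/√2)i|110⟩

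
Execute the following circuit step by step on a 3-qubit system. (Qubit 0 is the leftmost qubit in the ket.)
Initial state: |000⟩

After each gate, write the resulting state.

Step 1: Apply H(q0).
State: 1/√2|000⟩ + 1/√2|100⟩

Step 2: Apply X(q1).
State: 1/√2|010⟩ + 1/√2|110⟩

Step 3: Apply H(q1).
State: 1/2|000⟩ - 1/2|010⟩ + 1/2|100⟩ - 1/2|110⟩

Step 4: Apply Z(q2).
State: 1/2|000⟩ - 1/2|010⟩ + 1/2|100⟩ - 1/2|110⟩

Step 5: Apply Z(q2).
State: 1/2|000⟩ - 1/2|010⟩ + 1/2|100⟩ - 1/2|110⟩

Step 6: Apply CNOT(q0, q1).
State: 1/2|000⟩ - 1/2|010⟩ - 1/2|100⟩ + 1/2|110⟩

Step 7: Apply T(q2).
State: 1/2|000⟩ - 1/2|010⟩ - 1/2|100⟩ + 1/2|110⟩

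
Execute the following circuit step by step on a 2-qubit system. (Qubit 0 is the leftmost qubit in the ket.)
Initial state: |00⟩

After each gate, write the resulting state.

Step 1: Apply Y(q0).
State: i|10⟩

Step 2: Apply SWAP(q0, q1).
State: i|01⟩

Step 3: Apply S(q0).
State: i|01⟩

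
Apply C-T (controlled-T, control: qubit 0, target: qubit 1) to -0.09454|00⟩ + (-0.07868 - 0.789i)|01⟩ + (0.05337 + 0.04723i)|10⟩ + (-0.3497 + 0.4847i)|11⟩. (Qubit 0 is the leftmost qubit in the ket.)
-0.09454|00⟩ + (-0.07868 - 0.789i)|01⟩ + (0.05337 + 0.04723i)|10⟩ + (-0.59 + 0.09546i)|11⟩

C-T leaves the control-|0⟩ kets |00⟩, |01⟩ unchanged and applies T to qubit 1 on the control-|1⟩ pair (|10⟩, |11⟩).
T = [[1, 0], [0, (1/√2 + (1/√2)i)]].
With a = amp(|10⟩) = (0.05337 + 0.04723i) and b = amp(|11⟩) = (-0.3497 + 0.4847i):
new amp(|10⟩) = (1)·a = (0.05337 + 0.04723i)
new amp(|11⟩) = (1/√2 + (1/√2)i)·b = (-0.59 + 0.09546i)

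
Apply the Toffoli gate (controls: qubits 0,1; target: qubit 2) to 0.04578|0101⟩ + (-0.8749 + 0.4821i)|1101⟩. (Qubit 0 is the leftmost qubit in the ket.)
0.04578|0101⟩ + (-0.8749 + 0.4821i)|1111⟩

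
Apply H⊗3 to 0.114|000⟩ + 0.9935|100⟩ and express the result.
0.3916|000⟩ + 0.3916|001⟩ + 0.3916|010⟩ + 0.3916|011⟩ - 0.311|100⟩ - 0.311|101⟩ - 0.311|110⟩ - 0.311|111⟩

H⊗3 gives amp(|y⟩) = (1/2√2) Σ_x (−1)^(x·y) amp(|x⟩), where x·y is the number of positions in which both x and y have a 1.
|000⟩: (0.114 + 0.9935)/(2√2) = 0.3916
|001⟩: (0.114 + 0.9935)/(2√2) = 0.3916
|010⟩: (0.114 + 0.9935)/(2√2) = 0.3916
|011⟩: (0.114 + 0.9935)/(2√2) = 0.3916
|100⟩: (0.114 - 0.9935)/(2√2) = -0.311
|101⟩: (0.114 - 0.9935)/(2√2) = -0.311
|110⟩: (0.114 - 0.9935)/(2√2) = -0.311
|111⟩: (0.114 - 0.9935)/(2√2) = -0.311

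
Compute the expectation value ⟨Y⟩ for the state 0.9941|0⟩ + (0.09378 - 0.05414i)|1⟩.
-0.1076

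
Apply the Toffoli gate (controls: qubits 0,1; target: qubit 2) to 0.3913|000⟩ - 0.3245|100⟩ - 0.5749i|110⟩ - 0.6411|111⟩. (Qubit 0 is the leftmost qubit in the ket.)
0.3913|000⟩ - 0.3245|100⟩ - 0.6411|110⟩ - 0.5749i|111⟩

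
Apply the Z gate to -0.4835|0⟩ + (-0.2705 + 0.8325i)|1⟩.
-0.4835|0⟩ + (0.2705 - 0.8325i)|1⟩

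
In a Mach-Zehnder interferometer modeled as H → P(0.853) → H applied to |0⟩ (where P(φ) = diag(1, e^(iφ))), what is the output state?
(0.8289 + 0.3766i)|0⟩ + (0.1711 - 0.3766i)|1⟩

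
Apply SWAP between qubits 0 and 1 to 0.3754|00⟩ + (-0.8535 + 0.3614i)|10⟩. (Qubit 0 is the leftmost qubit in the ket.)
0.3754|00⟩ + (-0.8535 + 0.3614i)|01⟩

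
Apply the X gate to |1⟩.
|0⟩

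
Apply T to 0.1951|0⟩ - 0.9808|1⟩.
0.1951|0⟩ + (-0.6935 - 0.6935i)|1⟩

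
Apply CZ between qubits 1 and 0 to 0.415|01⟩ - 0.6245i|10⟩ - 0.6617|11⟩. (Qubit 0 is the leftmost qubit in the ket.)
0.415|01⟩ - 0.6245i|10⟩ + 0.6617|11⟩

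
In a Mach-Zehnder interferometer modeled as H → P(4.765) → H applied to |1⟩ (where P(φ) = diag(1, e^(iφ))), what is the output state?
(0.4737 + 0.4993i)|0⟩ + (0.5263 - 0.4993i)|1⟩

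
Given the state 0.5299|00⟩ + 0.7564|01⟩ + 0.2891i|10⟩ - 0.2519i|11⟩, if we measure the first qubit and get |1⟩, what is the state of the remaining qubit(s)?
0.7539i|0⟩ - 0.6569i|1⟩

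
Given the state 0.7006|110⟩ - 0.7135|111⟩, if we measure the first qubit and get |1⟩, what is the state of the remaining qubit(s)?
0.7006|10⟩ - 0.7135|11⟩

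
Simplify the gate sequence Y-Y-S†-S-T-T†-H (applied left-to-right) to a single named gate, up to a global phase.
H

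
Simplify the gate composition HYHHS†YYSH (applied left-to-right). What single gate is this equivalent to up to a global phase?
Y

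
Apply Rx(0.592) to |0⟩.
0.9565|0⟩ - 0.2917i|1⟩

Rx(0.592) = [[cos(θ/2), −i·sin(θ/2)], [−i·sin(θ/2), cos(θ/2)]]; θ = 0.592, cos(θ/2) ≈ 0.956511, sin(θ/2) ≈ 0.291697.
With a = amp(|0⟩) = 1 and b = amp(|1⟩) = 0:
new amp(|0⟩) = (0.956511)·a + (-0.291697i)·b = 0.9565
new amp(|1⟩) = (-0.291697i)·a + (0.956511)·b = -0.2917i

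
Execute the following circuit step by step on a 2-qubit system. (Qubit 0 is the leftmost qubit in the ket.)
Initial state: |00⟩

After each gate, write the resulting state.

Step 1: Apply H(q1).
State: 1/√2|00⟩ + 1/√2|01⟩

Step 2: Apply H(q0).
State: 1/2|00⟩ + 1/2|01⟩ + 1/2|10⟩ + 1/2|11⟩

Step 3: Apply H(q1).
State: 1/√2|00⟩ + 1/√2|10⟩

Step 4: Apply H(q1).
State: 1/2|00⟩ + 1/2|01⟩ + 1/2|10⟩ + 1/2|11⟩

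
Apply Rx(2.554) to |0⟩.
0.2896|0⟩ - 0.9572i|1⟩

Rx(2.554) = [[cos(θ/2), −i·sin(θ/2)], [−i·sin(θ/2), cos(θ/2)]]; θ = 2.554, cos(θ/2) ≈ 0.289588, sin(θ/2) ≈ 0.957151.
With a = amp(|0⟩) = 1 and b = amp(|1⟩) = 0:
new amp(|0⟩) = (0.289588)·a + (-0.957151i)·b = 0.2896
new amp(|1⟩) = (-0.957151i)·a + (0.289588)·b = -0.9572i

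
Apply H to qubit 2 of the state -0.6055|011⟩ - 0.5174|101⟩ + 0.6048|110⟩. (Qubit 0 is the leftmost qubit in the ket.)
-0.4282|010⟩ + 0.4282|011⟩ - 0.3659|100⟩ + 0.3659|101⟩ + 0.4277|110⟩ + 0.4277|111⟩

H on qubit 2 mixes each pair of kets that differ only in qubit 2: amplitudes (a, b) of (|…0…⟩, |…1…⟩) become ((a + b)/√2, (a − b)/√2). Kets absent from the input have amplitude 0.
(|010⟩, |011⟩): (a, b) = (0, -0.6055) → (-0.4282, 0.4282)
(|100⟩, |101⟩): (a, b) = (0, -0.5174) → (-0.3659, 0.3659)
(|110⟩, |111⟩): (a, b) = (0.6048, 0) → (0.4277, 0.4277)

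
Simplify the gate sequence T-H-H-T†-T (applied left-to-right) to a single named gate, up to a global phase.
T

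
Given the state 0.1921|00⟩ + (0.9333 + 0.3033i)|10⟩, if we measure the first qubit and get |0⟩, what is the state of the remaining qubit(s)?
|0⟩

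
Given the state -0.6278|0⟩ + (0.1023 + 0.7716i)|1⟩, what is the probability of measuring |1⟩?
0.6058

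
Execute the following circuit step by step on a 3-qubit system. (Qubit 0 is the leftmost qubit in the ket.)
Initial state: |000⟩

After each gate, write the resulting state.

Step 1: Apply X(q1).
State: |010⟩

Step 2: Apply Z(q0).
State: |010⟩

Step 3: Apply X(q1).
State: |000⟩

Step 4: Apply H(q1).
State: 1/√2|000⟩ + 1/√2|010⟩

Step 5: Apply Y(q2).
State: (1/√2)i|001⟩ + (1/√2)i|011⟩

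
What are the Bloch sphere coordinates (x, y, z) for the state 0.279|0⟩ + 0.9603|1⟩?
(0.5358, 0, -0.8443)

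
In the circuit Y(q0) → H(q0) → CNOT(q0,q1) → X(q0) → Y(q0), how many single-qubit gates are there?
4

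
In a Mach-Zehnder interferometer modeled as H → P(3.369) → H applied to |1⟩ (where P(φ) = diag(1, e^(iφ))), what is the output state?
(0.9871 + 0.1127i)|0⟩ + (0.01287 - 0.1127i)|1⟩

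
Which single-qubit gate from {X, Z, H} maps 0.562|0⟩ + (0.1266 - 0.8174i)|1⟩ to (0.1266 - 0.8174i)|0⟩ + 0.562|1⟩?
X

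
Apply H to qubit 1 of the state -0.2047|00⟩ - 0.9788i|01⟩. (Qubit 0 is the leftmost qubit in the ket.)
(-0.1447 - 0.6921i)|00⟩ + (-0.1447 + 0.6921i)|01⟩

H on qubit 1 mixes each pair of kets that differ only in qubit 1: amplitudes (a, b) of (|…0…⟩, |…1…⟩) become ((a + b)/√2, (a − b)/√2). Kets absent from the input have amplitude 0.
(|00⟩, |01⟩): (a, b) = (-0.2047, -0.9788i) → ((-0.1447 - 0.6921i), (-0.1447 + 0.6921i))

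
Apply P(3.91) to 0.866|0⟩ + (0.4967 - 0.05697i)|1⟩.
0.866|0⟩ + (-0.3967 - 0.3042i)|1⟩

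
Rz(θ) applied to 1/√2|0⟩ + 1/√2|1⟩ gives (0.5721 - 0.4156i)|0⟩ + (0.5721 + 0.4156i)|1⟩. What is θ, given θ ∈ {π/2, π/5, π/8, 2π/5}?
2π/5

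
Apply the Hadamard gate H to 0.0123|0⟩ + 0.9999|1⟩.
0.7157|0⟩ - 0.6983|1⟩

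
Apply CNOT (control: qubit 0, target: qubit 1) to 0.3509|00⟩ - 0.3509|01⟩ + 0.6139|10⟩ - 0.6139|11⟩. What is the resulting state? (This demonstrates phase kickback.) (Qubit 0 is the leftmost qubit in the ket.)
0.3509|00⟩ - 0.3509|01⟩ - 0.6139|10⟩ + 0.6139|11⟩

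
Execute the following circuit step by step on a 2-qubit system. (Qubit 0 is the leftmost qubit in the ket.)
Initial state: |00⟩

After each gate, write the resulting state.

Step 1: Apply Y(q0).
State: i|10⟩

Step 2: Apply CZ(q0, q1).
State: i|10⟩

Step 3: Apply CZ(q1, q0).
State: i|10⟩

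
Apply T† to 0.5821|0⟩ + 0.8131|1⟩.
0.5821|0⟩ + (0.5749 - 0.5749i)|1⟩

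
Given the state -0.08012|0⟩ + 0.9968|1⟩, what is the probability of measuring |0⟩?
0.006419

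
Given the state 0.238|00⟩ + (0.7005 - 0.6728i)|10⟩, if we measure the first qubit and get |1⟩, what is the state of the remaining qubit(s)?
(0.7212 - 0.6927i)|0⟩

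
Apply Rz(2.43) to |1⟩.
(0.3483 + 0.9374i)|1⟩

Rz(2.43) = [[e^(−iθ/2), 0], [0, e^(iθ/2)]] with e^(±iθ/2) = cos(θ/2) ± i·sin(θ/2); θ = 2.43, cos(θ/2) ≈ 0.348337, sin(θ/2) ≈ 0.937369.
With a = amp(|0⟩) = 0 and b = amp(|1⟩) = 1:
new amp(|0⟩) = (0.348337 - 0.937369i)·a = 0
new amp(|1⟩) = (0.348337 + 0.937369i)·b = (0.3483 + 0.9374i)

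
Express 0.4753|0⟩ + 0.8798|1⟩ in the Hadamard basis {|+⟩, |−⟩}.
0.9582|+⟩ - 0.286|−⟩

With |ψ⟩ = α|0⟩ + β|1⟩, the Hadamard-basis coefficients are ⟨+|ψ⟩ = (α + β)/√2 and ⟨−|ψ⟩ = (α − β)/√2.
Here α = 0.4753, β = 0.8798: (α + β)/√2 = 0.9582, (α − β)/√2 = -0.286.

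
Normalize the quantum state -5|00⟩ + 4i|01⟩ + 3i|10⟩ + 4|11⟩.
-0.6155|00⟩ + 0.4924i|01⟩ + 0.3693i|10⟩ + 0.4924|11⟩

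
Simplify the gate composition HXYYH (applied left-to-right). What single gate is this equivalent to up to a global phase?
Z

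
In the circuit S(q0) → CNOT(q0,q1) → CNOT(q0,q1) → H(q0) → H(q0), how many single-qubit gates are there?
3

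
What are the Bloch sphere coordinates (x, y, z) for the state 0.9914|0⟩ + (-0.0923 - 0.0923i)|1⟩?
(-0.183, -0.183, 0.9658)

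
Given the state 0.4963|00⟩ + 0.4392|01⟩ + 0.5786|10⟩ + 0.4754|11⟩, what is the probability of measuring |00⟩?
0.2463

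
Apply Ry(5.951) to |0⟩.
-0.9862|0⟩ + 0.1653|1⟩

Ry(5.951) = [[cos(θ/2), −sin(θ/2)], [sin(θ/2), cos(θ/2)]]; θ = 5.951, cos(θ/2) ≈ -0.986238, sin(θ/2) ≈ 0.16533.
With a = amp(|0⟩) = 1 and b = amp(|1⟩) = 0:
new amp(|0⟩) = (-0.986238)·a + (-0.16533)·b = -0.9862
new amp(|1⟩) = (0.16533)·a + (-0.986238)·b = 0.1653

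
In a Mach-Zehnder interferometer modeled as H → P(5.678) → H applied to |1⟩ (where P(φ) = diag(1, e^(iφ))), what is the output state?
(0.0888 + 0.2845i)|0⟩ + (0.9112 - 0.2845i)|1⟩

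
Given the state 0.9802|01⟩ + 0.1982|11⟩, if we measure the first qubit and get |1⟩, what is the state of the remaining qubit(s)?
|1⟩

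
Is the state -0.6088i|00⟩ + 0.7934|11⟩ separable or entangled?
Entangled

Writing the state as a|00⟩ + b|01⟩ + c|10⟩ + d|11⟩, it is a product state iff ad − bc = 0.
Here (a, b, c, d) = (-0.6088i, 0, 0, 0.7934): ad − bc = (-0.6088i)(0.7934) − (0)(0) = -0.483i ≠ 0, so the state is entangled.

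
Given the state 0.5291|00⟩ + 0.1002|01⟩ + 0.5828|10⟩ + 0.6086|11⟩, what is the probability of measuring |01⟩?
0.01004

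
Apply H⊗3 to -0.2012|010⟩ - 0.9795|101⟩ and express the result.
-0.4174|000⟩ + 0.2752|001⟩ - 0.2752|010⟩ + 0.4174|011⟩ + 0.2752|100⟩ - 0.4174|101⟩ + 0.4174|110⟩ - 0.2752|111⟩

H⊗3 gives amp(|y⟩) = (1/2√2) Σ_x (−1)^(x·y) amp(|x⟩), where x·y is the number of positions in which both x and y have a 1.
|000⟩: (-0.2012 - 0.9795)/(2√2) = -0.4174
|001⟩: (-0.2012 + 0.9795)/(2√2) = 0.2752
|010⟩: (0.2012 - 0.9795)/(2√2) = -0.2752
|011⟩: (0.2012 + 0.9795)/(2√2) = 0.4174
|100⟩: (-0.2012 + 0.9795)/(2√2) = 0.2752
|101⟩: (-0.2012 - 0.9795)/(2√2) = -0.4174
|110⟩: (0.2012 + 0.9795)/(2√2) = 0.4174
|111⟩: (0.2012 - 0.9795)/(2√2) = -0.2752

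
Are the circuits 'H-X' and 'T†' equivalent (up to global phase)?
No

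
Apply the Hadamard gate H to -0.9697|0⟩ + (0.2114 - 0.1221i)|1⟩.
(-0.5362 - 0.08634i)|0⟩ + (-0.8352 + 0.08634i)|1⟩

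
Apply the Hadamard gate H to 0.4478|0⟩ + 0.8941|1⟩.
0.9489|0⟩ - 0.3156|1⟩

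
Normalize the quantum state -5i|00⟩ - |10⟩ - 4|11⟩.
-0.7715i|00⟩ - 0.1543|10⟩ - 0.6172|11⟩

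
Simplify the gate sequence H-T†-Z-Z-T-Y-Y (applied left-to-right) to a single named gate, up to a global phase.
H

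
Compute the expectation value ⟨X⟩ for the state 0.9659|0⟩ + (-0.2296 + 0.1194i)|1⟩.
-0.4435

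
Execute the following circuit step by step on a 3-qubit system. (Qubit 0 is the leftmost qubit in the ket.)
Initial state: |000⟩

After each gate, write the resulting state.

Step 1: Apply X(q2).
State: |001⟩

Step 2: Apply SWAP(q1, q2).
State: |010⟩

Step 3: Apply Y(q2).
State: i|011⟩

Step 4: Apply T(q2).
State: (-1/√2 + (1/√2)i)|011⟩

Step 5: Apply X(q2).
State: (-1/√2 + (1/√2)i)|010⟩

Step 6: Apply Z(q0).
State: (-1/√2 + (1/√2)i)|010⟩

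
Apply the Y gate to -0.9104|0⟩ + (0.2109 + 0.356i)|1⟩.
(0.356 - 0.2109i)|0⟩ - 0.9104i|1⟩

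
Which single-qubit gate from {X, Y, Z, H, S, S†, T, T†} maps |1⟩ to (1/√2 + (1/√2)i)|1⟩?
T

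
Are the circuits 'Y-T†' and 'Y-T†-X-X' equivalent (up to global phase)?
Yes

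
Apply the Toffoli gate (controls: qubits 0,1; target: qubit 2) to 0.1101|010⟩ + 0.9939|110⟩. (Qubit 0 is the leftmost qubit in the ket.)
0.1101|010⟩ + 0.9939|111⟩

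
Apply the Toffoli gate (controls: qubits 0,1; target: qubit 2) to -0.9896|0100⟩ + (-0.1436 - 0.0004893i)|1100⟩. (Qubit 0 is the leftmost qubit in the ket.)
-0.9896|0100⟩ + (-0.1436 - 0.0004893i)|1110⟩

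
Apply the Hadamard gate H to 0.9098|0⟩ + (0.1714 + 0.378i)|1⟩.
(0.7645 + 0.2673i)|0⟩ + (0.5221 - 0.2673i)|1⟩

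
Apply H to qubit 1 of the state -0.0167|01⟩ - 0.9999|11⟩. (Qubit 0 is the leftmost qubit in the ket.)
-0.01181|00⟩ + 0.01181|01⟩ - 0.707|10⟩ + 0.707|11⟩

H on qubit 1 mixes each pair of kets that differ only in qubit 1: amplitudes (a, b) of (|…0…⟩, |…1…⟩) become ((a + b)/√2, (a − b)/√2). Kets absent from the input have amplitude 0.
(|00⟩, |01⟩): (a, b) = (0, -0.0167) → (-0.01181, 0.01181)
(|10⟩, |11⟩): (a, b) = (0, -0.9999) → (-0.707, 0.707)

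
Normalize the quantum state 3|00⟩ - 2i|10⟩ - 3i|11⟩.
0.6396|00⟩ - 0.4264i|10⟩ - 0.6396i|11⟩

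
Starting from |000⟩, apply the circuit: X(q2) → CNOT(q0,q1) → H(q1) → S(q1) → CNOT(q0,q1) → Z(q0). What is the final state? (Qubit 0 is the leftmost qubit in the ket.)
1/√2|001⟩ + (1/√2)i|011⟩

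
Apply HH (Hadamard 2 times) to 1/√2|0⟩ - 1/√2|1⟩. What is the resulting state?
1/√2|0⟩ - 1/√2|1⟩

H² = I, so an even number of Hadamards cancels: H^2 = I and the state is unchanged.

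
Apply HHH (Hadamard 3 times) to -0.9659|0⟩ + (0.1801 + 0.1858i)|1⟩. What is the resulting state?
(-0.5556 + 0.1314i)|0⟩ + (-0.8103 - 0.1314i)|1⟩

H² = I, so H^3 = H: a single Hadamard. With (a, b) = (-0.9659, (0.1801 + 0.1858i)), H gives ((a + b)/√2, (a − b)/√2) = ((-0.5556 + 0.1314i), (-0.8103 - 0.1314i)).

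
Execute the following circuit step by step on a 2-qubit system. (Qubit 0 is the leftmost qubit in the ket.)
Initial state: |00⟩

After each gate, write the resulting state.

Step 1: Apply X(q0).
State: |10⟩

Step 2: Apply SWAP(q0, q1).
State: |01⟩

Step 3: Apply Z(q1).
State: -|01⟩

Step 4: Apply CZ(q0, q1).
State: -|01⟩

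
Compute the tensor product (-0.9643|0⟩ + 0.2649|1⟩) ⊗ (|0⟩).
-0.9643|00⟩ + 0.2649|10⟩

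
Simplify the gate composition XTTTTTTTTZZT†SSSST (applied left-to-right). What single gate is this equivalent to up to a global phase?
X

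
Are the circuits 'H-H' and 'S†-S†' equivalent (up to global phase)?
No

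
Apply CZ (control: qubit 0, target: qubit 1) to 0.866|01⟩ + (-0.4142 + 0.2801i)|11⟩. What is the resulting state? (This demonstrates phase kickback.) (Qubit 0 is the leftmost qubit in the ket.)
0.866|01⟩ + (0.4142 - 0.2801i)|11⟩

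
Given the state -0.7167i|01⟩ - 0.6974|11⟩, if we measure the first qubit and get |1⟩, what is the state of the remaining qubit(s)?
-|1⟩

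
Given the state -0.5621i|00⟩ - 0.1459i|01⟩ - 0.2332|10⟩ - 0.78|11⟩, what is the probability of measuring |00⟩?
0.316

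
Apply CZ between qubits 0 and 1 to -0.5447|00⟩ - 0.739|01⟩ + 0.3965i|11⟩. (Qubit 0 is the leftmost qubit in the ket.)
-0.5447|00⟩ - 0.739|01⟩ - 0.3965i|11⟩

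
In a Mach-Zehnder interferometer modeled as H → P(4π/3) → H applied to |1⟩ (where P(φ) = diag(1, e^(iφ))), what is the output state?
(0.75 + 0.433i)|0⟩ + (0.25 - 0.433i)|1⟩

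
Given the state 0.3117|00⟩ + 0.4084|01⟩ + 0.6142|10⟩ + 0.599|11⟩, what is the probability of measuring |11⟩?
0.3588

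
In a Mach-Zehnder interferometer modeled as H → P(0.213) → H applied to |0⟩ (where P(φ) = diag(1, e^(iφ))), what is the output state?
(0.9887 + 0.1057i)|0⟩ + (0.0113 - 0.1057i)|1⟩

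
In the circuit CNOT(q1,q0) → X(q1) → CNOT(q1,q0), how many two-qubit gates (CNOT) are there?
2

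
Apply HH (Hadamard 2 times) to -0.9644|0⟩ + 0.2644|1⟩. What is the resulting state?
-0.9644|0⟩ + 0.2644|1⟩

H² = I, so an even number of Hadamards cancels: H^2 = I and the state is unchanged.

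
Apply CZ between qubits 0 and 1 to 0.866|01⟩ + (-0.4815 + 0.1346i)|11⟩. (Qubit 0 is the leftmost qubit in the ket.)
0.866|01⟩ + (0.4815 - 0.1346i)|11⟩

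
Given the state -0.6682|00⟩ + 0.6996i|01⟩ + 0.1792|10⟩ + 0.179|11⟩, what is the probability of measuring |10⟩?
0.03211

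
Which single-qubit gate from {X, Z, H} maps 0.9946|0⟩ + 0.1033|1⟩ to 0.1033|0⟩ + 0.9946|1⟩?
X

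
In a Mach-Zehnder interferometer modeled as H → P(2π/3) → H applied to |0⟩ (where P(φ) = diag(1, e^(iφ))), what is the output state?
(0.25 + 0.433i)|0⟩ + (0.75 - 0.433i)|1⟩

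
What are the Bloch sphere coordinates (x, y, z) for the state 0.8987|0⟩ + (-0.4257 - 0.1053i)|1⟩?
(-0.7652, -0.1893, 0.6154)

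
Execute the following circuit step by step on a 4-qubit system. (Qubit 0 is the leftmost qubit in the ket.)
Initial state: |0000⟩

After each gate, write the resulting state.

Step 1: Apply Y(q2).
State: i|0010⟩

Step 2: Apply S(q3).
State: i|0010⟩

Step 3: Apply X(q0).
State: i|1010⟩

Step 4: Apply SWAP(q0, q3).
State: i|0011⟩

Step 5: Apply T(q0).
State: i|0011⟩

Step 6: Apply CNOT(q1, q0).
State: i|0011⟩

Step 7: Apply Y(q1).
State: -|0111⟩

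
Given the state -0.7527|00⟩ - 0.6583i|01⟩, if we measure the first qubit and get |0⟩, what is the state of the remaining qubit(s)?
-0.7527|0⟩ - 0.6583i|1⟩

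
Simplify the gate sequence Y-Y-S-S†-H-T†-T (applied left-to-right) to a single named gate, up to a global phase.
H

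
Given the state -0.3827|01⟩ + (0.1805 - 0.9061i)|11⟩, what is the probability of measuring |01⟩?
0.1465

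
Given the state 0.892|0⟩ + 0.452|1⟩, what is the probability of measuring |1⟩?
0.2043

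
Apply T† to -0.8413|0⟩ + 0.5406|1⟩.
-0.8413|0⟩ + (0.3823 - 0.3823i)|1⟩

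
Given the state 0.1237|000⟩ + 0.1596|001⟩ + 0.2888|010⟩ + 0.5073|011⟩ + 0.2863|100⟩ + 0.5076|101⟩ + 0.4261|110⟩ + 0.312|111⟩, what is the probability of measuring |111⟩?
0.09734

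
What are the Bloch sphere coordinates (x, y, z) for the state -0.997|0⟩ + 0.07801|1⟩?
(-0.1556, 0, 0.9879)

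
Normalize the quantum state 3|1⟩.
|1⟩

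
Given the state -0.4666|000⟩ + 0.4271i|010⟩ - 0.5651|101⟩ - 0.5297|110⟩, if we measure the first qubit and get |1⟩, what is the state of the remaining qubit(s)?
-0.7296|01⟩ - 0.6839|10⟩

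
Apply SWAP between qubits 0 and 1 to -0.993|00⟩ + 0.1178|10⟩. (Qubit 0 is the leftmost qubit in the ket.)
-0.993|00⟩ + 0.1178|01⟩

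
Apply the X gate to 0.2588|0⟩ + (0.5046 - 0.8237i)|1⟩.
(0.5046 - 0.8237i)|0⟩ + 0.2588|1⟩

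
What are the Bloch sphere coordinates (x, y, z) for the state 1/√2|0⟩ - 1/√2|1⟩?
(-1, 0, 0)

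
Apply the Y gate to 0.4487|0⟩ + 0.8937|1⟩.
-0.8937i|0⟩ + 0.4487i|1⟩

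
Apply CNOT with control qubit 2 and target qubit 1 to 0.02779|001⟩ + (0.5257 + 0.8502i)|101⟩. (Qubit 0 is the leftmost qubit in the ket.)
0.02779|011⟩ + (0.5257 + 0.8502i)|111⟩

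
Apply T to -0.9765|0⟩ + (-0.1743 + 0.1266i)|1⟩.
-0.9765|0⟩ + (-0.2128 - 0.03373i)|1⟩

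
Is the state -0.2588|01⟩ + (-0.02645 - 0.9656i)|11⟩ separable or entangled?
Separable

Writing the state as a|00⟩ + b|01⟩ + c|10⟩ + d|11⟩, it is a product state iff ad − bc = 0.
Here (a, b, c, d) = (0, -0.2588, 0, (-0.02645 - 0.9656i)): ad − bc = (0)(-0.02645 - 0.9656i) − (-0.2588)(0) = 0, so the state is separable.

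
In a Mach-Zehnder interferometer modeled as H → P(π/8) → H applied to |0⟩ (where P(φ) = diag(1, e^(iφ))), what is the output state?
(0.9619 + 0.1913i)|0⟩ + (0.03806 - 0.1913i)|1⟩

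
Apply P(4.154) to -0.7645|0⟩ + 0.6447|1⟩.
-0.7645|0⟩ + (-0.3416 - 0.5468i)|1⟩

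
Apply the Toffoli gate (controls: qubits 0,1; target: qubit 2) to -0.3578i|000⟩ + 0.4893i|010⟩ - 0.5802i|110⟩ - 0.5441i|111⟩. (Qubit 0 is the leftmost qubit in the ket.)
-0.3578i|000⟩ + 0.4893i|010⟩ - 0.5441i|110⟩ - 0.5802i|111⟩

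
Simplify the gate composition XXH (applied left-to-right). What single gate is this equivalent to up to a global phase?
H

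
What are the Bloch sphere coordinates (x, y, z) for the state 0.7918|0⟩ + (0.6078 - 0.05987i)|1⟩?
(0.9625, -0.09481, 0.2539)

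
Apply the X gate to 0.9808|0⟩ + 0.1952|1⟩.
0.1952|0⟩ + 0.9808|1⟩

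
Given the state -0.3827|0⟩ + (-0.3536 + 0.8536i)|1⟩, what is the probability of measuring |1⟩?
0.8537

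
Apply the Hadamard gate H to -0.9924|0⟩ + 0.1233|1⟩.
-0.6145|0⟩ - 0.7889|1⟩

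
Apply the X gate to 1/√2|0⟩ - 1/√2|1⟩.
-1/√2|0⟩ + 1/√2|1⟩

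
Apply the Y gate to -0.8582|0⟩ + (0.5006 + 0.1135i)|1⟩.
(0.1135 - 0.5006i)|0⟩ - 0.8582i|1⟩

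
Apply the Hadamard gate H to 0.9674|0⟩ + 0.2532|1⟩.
0.8631|0⟩ + 0.505|1⟩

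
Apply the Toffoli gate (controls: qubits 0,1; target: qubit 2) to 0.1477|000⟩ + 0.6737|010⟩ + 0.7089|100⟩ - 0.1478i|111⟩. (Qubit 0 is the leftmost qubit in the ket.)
0.1477|000⟩ + 0.6737|010⟩ + 0.7089|100⟩ - 0.1478i|110⟩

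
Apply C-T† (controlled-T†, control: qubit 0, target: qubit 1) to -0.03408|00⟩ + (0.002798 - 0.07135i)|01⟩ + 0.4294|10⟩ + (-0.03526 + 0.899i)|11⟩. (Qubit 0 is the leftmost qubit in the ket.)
-0.03408|00⟩ + (0.002798 - 0.07135i)|01⟩ + 0.4294|10⟩ + (0.6108 + 0.6606i)|11⟩

C-T† leaves the control-|0⟩ kets |00⟩, |01⟩ unchanged and applies T† to qubit 1 on the control-|1⟩ pair (|10⟩, |11⟩).
T† = [[1, 0], [0, (1/√2 - (1/√2)i)]].
With a = amp(|10⟩) = 0.4294 and b = amp(|11⟩) = (-0.03526 + 0.899i):
new amp(|10⟩) = (1)·a = 0.4294
new amp(|11⟩) = (1/√2 - (1/√2)i)·b = (0.6108 + 0.6606i)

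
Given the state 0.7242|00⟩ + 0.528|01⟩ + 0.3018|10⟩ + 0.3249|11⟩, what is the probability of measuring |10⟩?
0.09108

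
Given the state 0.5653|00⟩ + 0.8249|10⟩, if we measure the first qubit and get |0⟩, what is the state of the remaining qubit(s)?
|0⟩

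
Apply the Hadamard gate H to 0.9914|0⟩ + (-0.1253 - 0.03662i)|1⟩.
(0.6124 - 0.02589i)|0⟩ + (0.7896 + 0.02589i)|1⟩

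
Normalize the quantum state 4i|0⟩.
i|0⟩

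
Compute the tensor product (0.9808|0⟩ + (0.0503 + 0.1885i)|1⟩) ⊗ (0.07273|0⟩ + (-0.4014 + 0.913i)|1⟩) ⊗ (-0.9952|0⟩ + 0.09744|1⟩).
-0.07099|000⟩ + 0.006951|001⟩ + (0.3918 - 0.8912i)|010⟩ + (-0.03836 + 0.08725i)|011⟩ + (-0.003641 - 0.01364i)|100⟩ + (0.0003565 + 0.001336i)|101⟩ + (0.1914 + 0.0296i)|110⟩ + (-0.01874 - 0.002898i)|111⟩

amp(|b₁b₂…⟩) = product of the factor amplitudes for bits b₁, b₂, …; only kets whose every factor amplitude is nonzero survive.
|000⟩: (0.9808)(0.07273)(-0.9952) = -0.07099
|001⟩: (0.9808)(0.07273)(0.09744) = 0.006951
|010⟩: (0.9808)(-0.4014 + 0.913i)(-0.9952) = (0.3918 - 0.8912i)
|011⟩: (0.9808)(-0.4014 + 0.913i)(0.09744) = (-0.03836 + 0.08725i)
|100⟩: (0.0503 + 0.1885i)(0.07273)(-0.9952) = (-0.003641 - 0.01364i)
|101⟩: (0.0503 + 0.1885i)(0.07273)(0.09744) = (0.0003565 + 0.001336i)
|110⟩: (0.0503 + 0.1885i)(-0.4014 + 0.913i)(-0.9952) = (0.1914 + 0.0296i)
|111⟩: (0.0503 + 0.1885i)(-0.4014 + 0.913i)(0.09744) = (-0.01874 - 0.002898i)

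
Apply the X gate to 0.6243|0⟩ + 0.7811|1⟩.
0.7811|0⟩ + 0.6243|1⟩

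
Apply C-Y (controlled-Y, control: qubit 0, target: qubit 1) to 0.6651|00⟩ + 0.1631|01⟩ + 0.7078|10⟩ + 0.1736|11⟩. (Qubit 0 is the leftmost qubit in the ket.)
0.6651|00⟩ + 0.1631|01⟩ - 0.1736i|10⟩ + 0.7078i|11⟩

C-Y leaves the control-|0⟩ kets |00⟩, |01⟩ unchanged and applies Y to qubit 1 on the control-|1⟩ pair (|10⟩, |11⟩).
Y = [[0, -i], [i, 0]].
With a = amp(|10⟩) = 0.7078 and b = amp(|11⟩) = 0.1736:
new amp(|10⟩) = (-i)·b = -0.1736i
new amp(|11⟩) = (i)·a = 0.7078i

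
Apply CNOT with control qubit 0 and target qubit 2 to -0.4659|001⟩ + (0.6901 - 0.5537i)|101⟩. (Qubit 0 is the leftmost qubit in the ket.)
-0.4659|001⟩ + (0.6901 - 0.5537i)|100⟩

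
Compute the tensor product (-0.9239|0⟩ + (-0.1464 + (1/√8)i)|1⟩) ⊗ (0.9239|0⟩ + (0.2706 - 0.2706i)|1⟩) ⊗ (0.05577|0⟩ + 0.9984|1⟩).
-0.0476|000⟩ - 0.8522|001⟩ + (-0.01394 + 0.01394i)|010⟩ + (-0.2496 + 0.2496i)|011⟩ + (-0.007543 + 0.01822i)|100⟩ + (-0.135 + 0.3261i)|101⟩ + (0.003126 + 0.007545i)|110⟩ + (0.05597 + 0.1351i)|111⟩

amp(|b₁b₂…⟩) = product of the factor amplitudes for bits b₁, b₂, …; only kets whose every factor amplitude is nonzero survive.
|000⟩: (-0.9239)(0.9239)(0.05577) = -0.0476
|001⟩: (-0.9239)(0.9239)(0.9984) = -0.8522
|010⟩: (-0.9239)(0.2706 - 0.2706i)(0.05577) = (-0.01394 + 0.01394i)
|011⟩: (-0.9239)(0.2706 - 0.2706i)(0.9984) = (-0.2496 + 0.2496i)
|100⟩: (-0.1464 + (1/√8)i)(0.9239)(0.05577) = (-0.007543 + 0.01822i)
|101⟩: (-0.1464 + (1/√8)i)(0.9239)(0.9984) = (-0.135 + 0.3261i)
|110⟩: (-0.1464 + (1/√8)i)(0.2706 - 0.2706i)(0.05577) = (0.003126 + 0.007545i)
|111⟩: (-0.1464 + (1/√8)i)(0.2706 - 0.2706i)(0.9984) = (0.05597 + 0.1351i)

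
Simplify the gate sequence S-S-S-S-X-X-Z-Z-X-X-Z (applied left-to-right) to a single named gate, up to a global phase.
Z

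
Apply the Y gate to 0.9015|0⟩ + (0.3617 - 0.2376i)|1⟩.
(-0.2376 - 0.3617i)|0⟩ + 0.9015i|1⟩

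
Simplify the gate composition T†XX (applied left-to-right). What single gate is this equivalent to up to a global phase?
T†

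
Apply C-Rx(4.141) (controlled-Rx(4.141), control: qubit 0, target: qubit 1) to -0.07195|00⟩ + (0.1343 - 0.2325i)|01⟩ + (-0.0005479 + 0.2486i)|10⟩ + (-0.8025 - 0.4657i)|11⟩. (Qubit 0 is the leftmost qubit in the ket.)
-0.07195|00⟩ + (0.1343 - 0.2325i)|01⟩ + (-0.4085 + 0.5853i)|10⟩ + (0.6027 + 0.2236i)|11⟩

C-Rx(4.141) leaves the control-|0⟩ kets |00⟩, |01⟩ unchanged and applies Rx(4.141) to qubit 1 on the control-|1⟩ pair (|10⟩, |11⟩).
Rx(4.141) = [[cos(θ/2), −i·sin(θ/2)], [−i·sin(θ/2), cos(θ/2)]]; θ = 4.141, cos(θ/2) ≈ -0.479165, sin(θ/2) ≈ 0.877725.
With a = amp(|10⟩) = (-0.0005479 + 0.2486i) and b = amp(|11⟩) = (-0.8025 - 0.4657i):
new amp(|10⟩) = (-0.479165)·a + (-0.877725i)·b = (-0.4085 + 0.5853i)
new amp(|11⟩) = (-0.877725i)·a + (-0.479165)·b = (0.6027 + 0.2236i)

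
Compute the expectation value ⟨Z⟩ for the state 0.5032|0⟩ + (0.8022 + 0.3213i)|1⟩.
-0.4935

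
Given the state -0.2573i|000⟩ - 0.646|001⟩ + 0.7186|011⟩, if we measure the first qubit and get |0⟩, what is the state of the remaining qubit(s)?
-0.2573i|00⟩ - 0.646|01⟩ + 0.7186|11⟩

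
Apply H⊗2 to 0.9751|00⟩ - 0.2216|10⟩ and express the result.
0.3768|00⟩ + 0.3768|01⟩ + 0.5984|10⟩ + 0.5984|11⟩

H⊗2 gives amp(|y⟩) = (1/2) Σ_x (−1)^(x·y) amp(|x⟩), where x·y is the number of positions in which both x and y have a 1.
|00⟩: (0.9751 - 0.2216)/2 = 0.3768
|01⟩: (0.9751 - 0.2216)/2 = 0.3768
|10⟩: (0.9751 + 0.2216)/2 = 0.5984
|11⟩: (0.9751 + 0.2216)/2 = 0.5984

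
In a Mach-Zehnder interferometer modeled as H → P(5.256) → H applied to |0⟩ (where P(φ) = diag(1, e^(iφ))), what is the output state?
(0.7586 - 0.4279i)|0⟩ + (0.2414 + 0.4279i)|1⟩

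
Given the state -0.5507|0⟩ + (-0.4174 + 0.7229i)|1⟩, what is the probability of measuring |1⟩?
0.6968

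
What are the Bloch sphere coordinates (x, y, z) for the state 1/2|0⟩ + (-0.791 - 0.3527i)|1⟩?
(-0.791, -0.3527, -0.5001)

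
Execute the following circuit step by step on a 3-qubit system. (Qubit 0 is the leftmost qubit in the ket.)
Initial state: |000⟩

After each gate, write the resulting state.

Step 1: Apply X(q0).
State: |100⟩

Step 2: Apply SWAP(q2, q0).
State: |001⟩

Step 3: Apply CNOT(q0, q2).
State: |001⟩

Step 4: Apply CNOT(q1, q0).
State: |001⟩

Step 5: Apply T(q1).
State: |001⟩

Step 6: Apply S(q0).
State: |001⟩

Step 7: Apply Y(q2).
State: -i|000⟩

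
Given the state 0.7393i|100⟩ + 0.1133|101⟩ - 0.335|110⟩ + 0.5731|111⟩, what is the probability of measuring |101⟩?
0.01284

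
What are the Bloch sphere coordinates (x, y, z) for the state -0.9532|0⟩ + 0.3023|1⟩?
(-0.5763, 0, 0.8172)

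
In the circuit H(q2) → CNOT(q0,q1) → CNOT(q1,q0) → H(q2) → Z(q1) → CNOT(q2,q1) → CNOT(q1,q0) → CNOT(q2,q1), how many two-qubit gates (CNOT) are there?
5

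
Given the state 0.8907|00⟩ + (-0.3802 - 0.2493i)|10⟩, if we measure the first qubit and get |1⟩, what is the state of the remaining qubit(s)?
(-0.8363 - 0.5483i)|0⟩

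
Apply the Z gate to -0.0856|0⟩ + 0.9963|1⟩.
-0.0856|0⟩ - 0.9963|1⟩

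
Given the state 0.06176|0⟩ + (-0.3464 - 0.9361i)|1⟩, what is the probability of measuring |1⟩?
0.9963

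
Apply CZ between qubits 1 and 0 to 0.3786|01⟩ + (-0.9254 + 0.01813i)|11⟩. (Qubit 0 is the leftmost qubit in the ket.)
0.3786|01⟩ + (0.9254 - 0.01813i)|11⟩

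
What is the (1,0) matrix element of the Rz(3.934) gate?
0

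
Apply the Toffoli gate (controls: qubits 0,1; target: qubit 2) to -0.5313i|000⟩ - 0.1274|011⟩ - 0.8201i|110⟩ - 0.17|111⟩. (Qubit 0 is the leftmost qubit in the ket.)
-0.5313i|000⟩ - 0.1274|011⟩ - 0.17|110⟩ - 0.8201i|111⟩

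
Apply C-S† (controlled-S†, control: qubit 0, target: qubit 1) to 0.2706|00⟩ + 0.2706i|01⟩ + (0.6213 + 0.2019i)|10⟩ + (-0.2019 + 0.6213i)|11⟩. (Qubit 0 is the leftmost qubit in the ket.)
0.2706|00⟩ + 0.2706i|01⟩ + (0.6213 + 0.2019i)|10⟩ + (0.6213 + 0.2019i)|11⟩

C-S† leaves the control-|0⟩ kets |00⟩, |01⟩ unchanged and applies S† to qubit 1 on the control-|1⟩ pair (|10⟩, |11⟩).
S† = [[1, 0], [0, -i]].
With a = amp(|10⟩) = (0.6213 + 0.2019i) and b = amp(|11⟩) = (-0.2019 + 0.6213i):
new amp(|10⟩) = (1)·a = (0.6213 + 0.2019i)
new amp(|11⟩) = (-i)·b = (0.6213 + 0.2019i)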